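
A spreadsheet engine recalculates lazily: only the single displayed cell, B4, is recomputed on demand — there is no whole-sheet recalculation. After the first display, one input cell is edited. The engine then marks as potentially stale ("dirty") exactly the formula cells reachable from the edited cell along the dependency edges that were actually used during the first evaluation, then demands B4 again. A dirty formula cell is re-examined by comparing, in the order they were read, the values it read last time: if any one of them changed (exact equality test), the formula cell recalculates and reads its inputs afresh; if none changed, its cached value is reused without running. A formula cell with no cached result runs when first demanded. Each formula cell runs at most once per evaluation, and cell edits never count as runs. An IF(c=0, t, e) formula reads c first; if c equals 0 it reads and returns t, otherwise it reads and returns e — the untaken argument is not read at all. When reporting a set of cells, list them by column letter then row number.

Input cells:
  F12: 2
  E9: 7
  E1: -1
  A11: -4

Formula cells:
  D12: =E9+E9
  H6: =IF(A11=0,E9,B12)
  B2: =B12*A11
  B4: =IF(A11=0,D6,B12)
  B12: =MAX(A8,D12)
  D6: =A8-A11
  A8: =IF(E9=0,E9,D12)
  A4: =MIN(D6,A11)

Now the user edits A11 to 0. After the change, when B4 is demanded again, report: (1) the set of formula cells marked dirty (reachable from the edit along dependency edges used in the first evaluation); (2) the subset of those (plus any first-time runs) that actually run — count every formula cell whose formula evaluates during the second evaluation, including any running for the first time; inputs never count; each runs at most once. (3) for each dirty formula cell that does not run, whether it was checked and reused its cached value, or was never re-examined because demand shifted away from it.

Marked dirty: B4.
Formula cells that run: B4, D6 — 2 in total.
Every dirty formula cell ran.
Key observation: a condition flipped, so demand reaches new nodes — D6 runs for the first time.

First evaluation (everything demanded from the output):
  D12 = 7 + 7 = 14
  A8 = IF(E9=0: E9=7 -> else branch D12) = 14
  B12 = MAX(14, 14) = 14
  B4 = IF(A11=0: A11=-4 -> else branch B12) = 14

Propagation after the edit:
  D6: demanded for the first time — runs, produces 14.
  B4: runs — A11 -4->0; result 14 (same value as before).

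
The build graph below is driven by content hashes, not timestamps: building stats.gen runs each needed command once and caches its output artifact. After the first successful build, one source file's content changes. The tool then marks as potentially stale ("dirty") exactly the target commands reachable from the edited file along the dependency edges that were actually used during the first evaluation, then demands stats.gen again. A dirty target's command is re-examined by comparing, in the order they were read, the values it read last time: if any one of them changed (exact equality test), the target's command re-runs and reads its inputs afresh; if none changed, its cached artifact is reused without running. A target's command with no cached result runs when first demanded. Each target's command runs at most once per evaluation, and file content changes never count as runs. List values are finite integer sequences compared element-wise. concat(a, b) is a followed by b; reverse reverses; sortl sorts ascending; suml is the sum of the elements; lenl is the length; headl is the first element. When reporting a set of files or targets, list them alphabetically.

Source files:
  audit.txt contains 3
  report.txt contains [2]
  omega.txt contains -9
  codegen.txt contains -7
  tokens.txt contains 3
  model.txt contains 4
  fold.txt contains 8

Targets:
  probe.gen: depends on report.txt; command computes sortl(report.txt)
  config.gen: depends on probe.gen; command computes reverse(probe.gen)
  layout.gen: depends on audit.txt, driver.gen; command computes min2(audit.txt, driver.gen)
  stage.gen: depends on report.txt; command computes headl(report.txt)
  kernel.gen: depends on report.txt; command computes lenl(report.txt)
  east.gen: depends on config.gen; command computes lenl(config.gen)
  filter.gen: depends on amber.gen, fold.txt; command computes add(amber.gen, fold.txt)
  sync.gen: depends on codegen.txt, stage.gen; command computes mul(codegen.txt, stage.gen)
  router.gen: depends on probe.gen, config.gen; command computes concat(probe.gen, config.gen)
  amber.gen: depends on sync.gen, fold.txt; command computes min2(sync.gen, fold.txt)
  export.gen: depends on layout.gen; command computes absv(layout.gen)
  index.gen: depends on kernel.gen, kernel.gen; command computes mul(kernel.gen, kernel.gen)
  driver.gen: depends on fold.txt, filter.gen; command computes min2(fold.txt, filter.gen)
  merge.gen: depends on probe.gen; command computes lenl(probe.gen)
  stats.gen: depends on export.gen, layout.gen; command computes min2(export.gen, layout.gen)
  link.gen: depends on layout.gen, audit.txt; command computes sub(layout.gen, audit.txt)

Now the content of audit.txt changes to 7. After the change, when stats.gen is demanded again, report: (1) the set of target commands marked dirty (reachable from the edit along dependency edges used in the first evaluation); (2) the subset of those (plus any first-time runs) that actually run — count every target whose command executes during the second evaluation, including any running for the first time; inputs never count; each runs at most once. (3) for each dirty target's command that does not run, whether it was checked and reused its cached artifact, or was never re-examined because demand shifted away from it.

Initial pass — values computed on the first demand:
  stage.gen = headl([2]) = 2
  sync.gen = mul(-7, 2) = -14
  amber.gen = min2(-14, 8) = -14
  filter.gen = add(-14, 8) = -6
  driver.gen = min2(8, -6) = -6
  layout.gen = min2(3, -6) = -6
  export.gen = absv(-6) = 6
  stats.gen = min2(6, -6) = -6

Second demand — change propagation:
  layout.gen: re-runs because audit.txt 3->7; new result -6 (unchanged).
  export.gen: re-examined; everything it read last time is the same (layout.gen unchanged) — cache 6 kept, no run.
  stats.gen: re-examined; everything it read last time is the same (export.gen unchanged, layout.gen unchanged) — cache -6 kept, no run.

The important point: layout.gen recomputes to an identical value, and the output ends up unchanged.

Dirty set: export.gen, layout.gen, stats.gen.
Run set: layout.gen (1 run).
Re-examined without running (cache reused): export.gen, stats.gen.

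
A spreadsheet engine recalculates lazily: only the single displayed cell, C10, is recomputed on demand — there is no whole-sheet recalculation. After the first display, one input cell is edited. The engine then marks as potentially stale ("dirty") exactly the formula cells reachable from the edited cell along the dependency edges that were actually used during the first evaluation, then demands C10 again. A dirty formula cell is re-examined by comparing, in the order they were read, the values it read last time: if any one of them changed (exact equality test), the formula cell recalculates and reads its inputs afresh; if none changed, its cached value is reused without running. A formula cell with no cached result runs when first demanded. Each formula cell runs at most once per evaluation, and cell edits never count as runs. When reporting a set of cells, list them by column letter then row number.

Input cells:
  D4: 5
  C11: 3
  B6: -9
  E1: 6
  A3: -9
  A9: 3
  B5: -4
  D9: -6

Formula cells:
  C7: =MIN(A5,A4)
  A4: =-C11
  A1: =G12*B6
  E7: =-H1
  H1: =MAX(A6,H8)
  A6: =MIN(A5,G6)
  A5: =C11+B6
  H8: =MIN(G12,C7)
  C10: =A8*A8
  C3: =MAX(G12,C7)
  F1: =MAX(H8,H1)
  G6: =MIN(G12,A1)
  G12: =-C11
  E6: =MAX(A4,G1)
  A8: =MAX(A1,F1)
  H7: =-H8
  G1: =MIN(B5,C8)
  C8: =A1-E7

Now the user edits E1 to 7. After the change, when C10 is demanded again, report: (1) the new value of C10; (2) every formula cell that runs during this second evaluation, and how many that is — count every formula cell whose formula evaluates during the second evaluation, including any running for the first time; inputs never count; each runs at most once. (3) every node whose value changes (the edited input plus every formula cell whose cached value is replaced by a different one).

New value of C10: 729.
Formula cells that run: none — 0 in total.
Values that change: E1.
Key observation: E1 is never demanded by the output, so the edit triggers no recomputation at all.

First evaluation (everything demanded from the output):
  A4 = -(3) = -3
  A5 = 3 + -9 = -6
  C7 = MIN(-6, -3) = -6
  G12 = -(3) = -3
  A1 = -3 * -9 = 27
  G6 = MIN(-3, 27) = -3
  A6 = MIN(-6, -3) = -6
  H8 = MIN(-3, -6) = -6
  H1 = MAX(-6, -6) = -6
  F1 = MAX(-6, -6) = -6
  A8 = MAX(27, -6) = 27
  C10 = 27 * 27 = 729

Propagation after the edit:
  E1 feeds no computation that the output demands — nothing is marked dirty and nothing runs.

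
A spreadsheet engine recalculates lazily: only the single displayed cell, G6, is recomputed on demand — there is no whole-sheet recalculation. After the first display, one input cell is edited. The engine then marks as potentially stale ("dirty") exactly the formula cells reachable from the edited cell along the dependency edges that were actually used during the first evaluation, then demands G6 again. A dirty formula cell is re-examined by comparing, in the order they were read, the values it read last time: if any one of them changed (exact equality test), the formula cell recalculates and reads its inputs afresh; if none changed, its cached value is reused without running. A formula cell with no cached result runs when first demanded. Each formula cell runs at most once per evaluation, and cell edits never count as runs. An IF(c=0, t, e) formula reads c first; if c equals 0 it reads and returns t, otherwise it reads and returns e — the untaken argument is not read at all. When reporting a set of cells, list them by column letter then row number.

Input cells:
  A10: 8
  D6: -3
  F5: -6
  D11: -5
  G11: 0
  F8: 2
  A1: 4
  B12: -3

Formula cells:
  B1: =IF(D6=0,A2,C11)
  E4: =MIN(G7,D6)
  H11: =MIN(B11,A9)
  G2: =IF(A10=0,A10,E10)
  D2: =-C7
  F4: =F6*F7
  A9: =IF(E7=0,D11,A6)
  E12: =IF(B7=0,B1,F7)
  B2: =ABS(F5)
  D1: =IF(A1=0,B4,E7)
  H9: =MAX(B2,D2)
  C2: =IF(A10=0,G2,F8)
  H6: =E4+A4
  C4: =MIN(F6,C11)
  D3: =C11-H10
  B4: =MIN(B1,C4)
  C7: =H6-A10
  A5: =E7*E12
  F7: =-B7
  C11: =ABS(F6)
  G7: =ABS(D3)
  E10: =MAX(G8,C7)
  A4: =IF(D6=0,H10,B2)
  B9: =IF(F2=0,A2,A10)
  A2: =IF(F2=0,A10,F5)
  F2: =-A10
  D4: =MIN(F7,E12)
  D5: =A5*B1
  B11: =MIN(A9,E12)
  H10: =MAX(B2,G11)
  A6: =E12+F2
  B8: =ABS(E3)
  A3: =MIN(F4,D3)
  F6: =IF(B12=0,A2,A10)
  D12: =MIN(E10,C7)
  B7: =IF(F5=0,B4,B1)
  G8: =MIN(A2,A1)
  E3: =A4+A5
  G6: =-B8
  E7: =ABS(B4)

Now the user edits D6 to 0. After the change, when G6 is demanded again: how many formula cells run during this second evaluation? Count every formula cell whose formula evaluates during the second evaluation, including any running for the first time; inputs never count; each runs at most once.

First evaluation (everything demanded from the output):
  B2 = ABS(-6) = 6
  A4 = IF(D6=0: D6=-3 -> else branch B2) = 6
  F6 = IF(B12=0: B12=-3 -> else branch A10) = 8
  C11 = ABS(8) = 8
  B1 = IF(D6=0: D6=-3 -> else branch C11) = 8
  C4 = MIN(8, 8) = 8
  B4 = MIN(8, 8) = 8
  B7 = IF(F5=0: F5=-6 -> else branch B1) = 8
  E7 = ABS(8) = 8
  F7 = -(8) = -8
  E12 = IF(B7=0: B7=8 -> else branch F7) = -8
  A5 = 8 * -8 = -64
  E3 = 6 + -64 = -58
  B8 = ABS(-58) = 58
  G6 = -(58) = -58

Propagation after the edit:
  F2: demanded for the first time — runs, produces -8.
  A2: demanded for the first time — runs, produces -6.
  B1: runs — D6 -3->0; result -6.
  B4: runs — B1 8->-6; result -6.
  B7: runs — B1 8->-6; result -6.
  E7: runs — B4 8->-6; result 6.
  F7: runs — B7 8->-6; result 6.
  E12: runs — B7 8->-6; F7 -8->6; result 6.
  A5: runs — E7 8->6; E12 -8->6; result 36.
  H10: demanded for the first time — runs, produces 6.
  A4: runs — D6 -3->0; result 6 (same value as before).
  E3: runs — A5 -64->36; result 42.
  B8: runs — E3 -58->42; result 42.
  G6: runs — B8 58->42; result -42.

Key observation: a condition flipped, so demand reaches new nodes — A2, F2, H10 run for the first time.

Formula cells that run: A2, A4, A5, B1, B4, B7, B8, E3, E7, E12, F2, F7, G6, H10 — 14 in total.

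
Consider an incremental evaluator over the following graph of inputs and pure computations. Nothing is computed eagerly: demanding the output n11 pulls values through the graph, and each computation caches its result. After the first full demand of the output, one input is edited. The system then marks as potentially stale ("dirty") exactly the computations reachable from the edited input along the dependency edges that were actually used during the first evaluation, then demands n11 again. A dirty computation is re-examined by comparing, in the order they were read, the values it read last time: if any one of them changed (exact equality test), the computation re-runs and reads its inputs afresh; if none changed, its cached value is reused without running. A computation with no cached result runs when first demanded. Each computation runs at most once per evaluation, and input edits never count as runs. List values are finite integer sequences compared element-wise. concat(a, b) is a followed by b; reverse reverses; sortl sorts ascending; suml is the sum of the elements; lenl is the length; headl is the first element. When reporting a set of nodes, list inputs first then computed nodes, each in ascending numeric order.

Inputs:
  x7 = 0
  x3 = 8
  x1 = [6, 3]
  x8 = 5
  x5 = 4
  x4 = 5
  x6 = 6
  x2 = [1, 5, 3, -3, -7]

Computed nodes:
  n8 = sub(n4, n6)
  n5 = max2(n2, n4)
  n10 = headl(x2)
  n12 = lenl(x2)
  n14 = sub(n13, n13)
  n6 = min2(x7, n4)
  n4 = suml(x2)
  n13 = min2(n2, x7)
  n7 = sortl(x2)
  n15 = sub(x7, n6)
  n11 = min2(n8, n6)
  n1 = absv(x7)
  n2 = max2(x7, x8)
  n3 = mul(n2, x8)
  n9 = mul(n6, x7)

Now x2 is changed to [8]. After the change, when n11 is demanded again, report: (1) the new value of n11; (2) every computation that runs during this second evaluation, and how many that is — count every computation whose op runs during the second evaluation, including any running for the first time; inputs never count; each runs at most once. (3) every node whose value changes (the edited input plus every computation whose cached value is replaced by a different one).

n11 now evaluates to 0.
Run set: n4, n6, n8, n11 (4 run).
Changed values: x2, n4, n6, n8, n11.

Initial pass — values computed on the first demand:
  n4 = suml([1, 5, 3, -3, -7]) = -1
  n6 = min2(0, -1) = -1
  n8 = sub(-1, -1) = 0
  n11 = min2(0, -1) = -1

Second demand — change propagation:
  n4: re-runs because x2 [1, 5, 3, -3, -7]->[8]; new result 8.
  n6: re-runs because n4 -1->8; new result 0.
  n8: re-runs because n4 -1->8; n6 -1->0; new result 8.
  n11: re-runs because n8 0->8; n6 -1->0; new result 0.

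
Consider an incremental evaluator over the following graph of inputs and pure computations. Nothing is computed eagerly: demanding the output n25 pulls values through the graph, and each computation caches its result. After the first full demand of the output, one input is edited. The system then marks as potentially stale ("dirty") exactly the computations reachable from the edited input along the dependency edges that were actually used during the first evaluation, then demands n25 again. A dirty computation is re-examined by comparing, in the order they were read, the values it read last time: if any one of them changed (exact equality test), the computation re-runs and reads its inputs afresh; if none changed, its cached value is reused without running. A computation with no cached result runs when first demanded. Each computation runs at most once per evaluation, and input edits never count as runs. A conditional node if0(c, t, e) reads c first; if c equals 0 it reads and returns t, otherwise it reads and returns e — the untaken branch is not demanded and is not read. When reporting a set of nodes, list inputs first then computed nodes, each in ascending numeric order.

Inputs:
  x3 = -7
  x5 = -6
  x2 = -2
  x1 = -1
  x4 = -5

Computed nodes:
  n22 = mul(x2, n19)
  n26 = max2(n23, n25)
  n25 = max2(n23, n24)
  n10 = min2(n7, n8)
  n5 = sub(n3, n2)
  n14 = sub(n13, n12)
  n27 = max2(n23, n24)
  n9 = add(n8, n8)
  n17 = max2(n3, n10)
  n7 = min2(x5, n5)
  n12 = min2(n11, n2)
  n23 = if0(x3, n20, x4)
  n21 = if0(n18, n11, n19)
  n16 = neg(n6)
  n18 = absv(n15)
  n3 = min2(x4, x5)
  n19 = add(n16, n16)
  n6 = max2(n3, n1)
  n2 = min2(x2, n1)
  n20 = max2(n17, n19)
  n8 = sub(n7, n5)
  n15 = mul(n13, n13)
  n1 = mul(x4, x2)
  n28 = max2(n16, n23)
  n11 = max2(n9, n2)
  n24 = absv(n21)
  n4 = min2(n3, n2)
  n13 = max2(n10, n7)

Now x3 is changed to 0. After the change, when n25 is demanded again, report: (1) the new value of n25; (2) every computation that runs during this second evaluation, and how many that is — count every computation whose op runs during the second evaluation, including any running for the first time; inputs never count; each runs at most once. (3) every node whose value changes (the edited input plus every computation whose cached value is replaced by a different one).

Initial pass — values computed on the first demand:
  n1 = mul(-5, -2) = 10
  n2 = min2(-2, 10) = -2
  n3 = min2(-5, -6) = -6
  n5 = sub(-6, -2) = -4
  n6 = max2(-6, 10) = 10
  n7 = min2(-6, -4) = -6
  n8 = sub(-6, -4) = -2
  n10 = min2(-6, -2) = -6
  n13 = max2(-6, -6) = -6
  n15 = mul(-6, -6) = 36
  n16 = neg(10) = -10
  n18 = absv(36) = 36
  n19 = add(-10, -10) = -20
  n21 = if0(n18=36 -> else branch n19) = -20
  n23 = if0(x3=-7 -> else branch x4) = -5
  n24 = absv(-20) = 20
  n25 = max2(-5, 20) = 20

Second demand — change propagation:
  n17: newly demanded (no cache) — executes and yields -6.
  n20: newly demanded (no cache) — executes and yields -6.
  n23: re-runs because x3 -7->0; new result -6.
  n25: re-runs because n23 -5->-6; new result 20 (unchanged).

The important point: the flipped condition pulls in fresh nodes; n17, n20 run for the first time.

n25 now evaluates to 20.
Run set: n17, n20, n23, n25 (4 run).
Changed values: x3, n23.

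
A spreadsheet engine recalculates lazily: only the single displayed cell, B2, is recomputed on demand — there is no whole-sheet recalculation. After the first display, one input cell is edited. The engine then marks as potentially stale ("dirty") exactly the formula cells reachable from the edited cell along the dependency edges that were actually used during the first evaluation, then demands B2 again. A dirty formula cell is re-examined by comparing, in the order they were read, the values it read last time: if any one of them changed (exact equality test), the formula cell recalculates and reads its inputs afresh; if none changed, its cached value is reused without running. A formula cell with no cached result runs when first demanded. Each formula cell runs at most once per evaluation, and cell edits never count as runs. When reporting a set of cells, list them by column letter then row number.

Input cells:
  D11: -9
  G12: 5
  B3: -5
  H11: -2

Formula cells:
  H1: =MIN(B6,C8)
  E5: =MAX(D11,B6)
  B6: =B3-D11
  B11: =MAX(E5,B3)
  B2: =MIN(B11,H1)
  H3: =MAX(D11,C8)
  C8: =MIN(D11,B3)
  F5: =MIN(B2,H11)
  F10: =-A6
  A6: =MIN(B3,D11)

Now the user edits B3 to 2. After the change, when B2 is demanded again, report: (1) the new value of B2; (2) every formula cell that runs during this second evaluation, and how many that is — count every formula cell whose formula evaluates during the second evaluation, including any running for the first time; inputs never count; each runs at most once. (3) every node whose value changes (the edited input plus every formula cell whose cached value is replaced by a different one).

New value of B2: -9.
Formula cells that run: B2, B6, B11, C8, E5, H1 — 6 in total.
Values that change: B3, B6, B11, E5.

First evaluation (everything demanded from the output):
  B6 = -5 - -9 = 4
  C8 = MIN(-9, -5) = -9
  E5 = MAX(-9, 4) = 4
  B11 = MAX(4, -5) = 4
  H1 = MIN(4, -9) = -9
  B2 = MIN(4, -9) = -9

Propagation after the edit:
  B6: runs — B3 -5->2; result 11.
  C8: runs — B3 -5->2; result -9 (same value as before).
  E5: runs — B6 4->11; result 11.
  B11: runs — E5 4->11; B3 -5->2; result 11.
  H1: runs — B6 4->11; result -9 (same value as before).
  B2: runs — B11 4->11; result -9 (same value as before).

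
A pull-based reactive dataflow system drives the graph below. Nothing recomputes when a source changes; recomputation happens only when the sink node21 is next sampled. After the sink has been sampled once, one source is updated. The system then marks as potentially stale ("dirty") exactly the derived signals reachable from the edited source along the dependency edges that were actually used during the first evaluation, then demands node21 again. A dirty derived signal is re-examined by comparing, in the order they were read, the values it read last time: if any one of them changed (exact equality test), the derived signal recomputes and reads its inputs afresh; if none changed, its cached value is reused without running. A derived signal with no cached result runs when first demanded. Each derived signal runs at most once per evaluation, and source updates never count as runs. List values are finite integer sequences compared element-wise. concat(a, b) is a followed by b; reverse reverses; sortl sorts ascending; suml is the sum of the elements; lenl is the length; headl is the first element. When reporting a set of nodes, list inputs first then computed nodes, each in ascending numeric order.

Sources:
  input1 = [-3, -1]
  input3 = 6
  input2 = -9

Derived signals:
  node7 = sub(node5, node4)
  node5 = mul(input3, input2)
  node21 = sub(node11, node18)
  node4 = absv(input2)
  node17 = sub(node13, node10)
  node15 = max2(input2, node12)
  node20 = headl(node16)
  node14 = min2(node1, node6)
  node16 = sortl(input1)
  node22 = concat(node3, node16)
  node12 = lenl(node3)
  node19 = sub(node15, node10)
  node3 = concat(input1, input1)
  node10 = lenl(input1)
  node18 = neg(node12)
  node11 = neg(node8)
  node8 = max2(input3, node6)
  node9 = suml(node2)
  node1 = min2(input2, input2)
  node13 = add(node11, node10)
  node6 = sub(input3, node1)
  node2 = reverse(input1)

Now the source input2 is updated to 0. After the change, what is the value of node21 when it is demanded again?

New value of node21: -2.

First evaluation (everything demanded from the output):
  node1 = min2(-9, -9) = -9
  node3 = concat([-3, -1], [-3, -1]) = [-3, -1, -3, -1]
  node6 = sub(6, -9) = 15
  node8 = max2(6, 15) = 15
  node11 = neg(15) = -15
  node12 = lenl([-3, -1, -3, -1]) = 4
  node18 = neg(4) = -4
  node21 = sub(-15, -4) = -11

Propagation after the edit:
  node1: runs — input2 -9->0; input2 -9->0; result 0.
  node6: runs — node1 -9->0; result 6.
  node8: runs — node6 15->6; result 6.
  node11: runs — node8 15->6; result -6.
  node21: runs — node11 -15->-6; result -2.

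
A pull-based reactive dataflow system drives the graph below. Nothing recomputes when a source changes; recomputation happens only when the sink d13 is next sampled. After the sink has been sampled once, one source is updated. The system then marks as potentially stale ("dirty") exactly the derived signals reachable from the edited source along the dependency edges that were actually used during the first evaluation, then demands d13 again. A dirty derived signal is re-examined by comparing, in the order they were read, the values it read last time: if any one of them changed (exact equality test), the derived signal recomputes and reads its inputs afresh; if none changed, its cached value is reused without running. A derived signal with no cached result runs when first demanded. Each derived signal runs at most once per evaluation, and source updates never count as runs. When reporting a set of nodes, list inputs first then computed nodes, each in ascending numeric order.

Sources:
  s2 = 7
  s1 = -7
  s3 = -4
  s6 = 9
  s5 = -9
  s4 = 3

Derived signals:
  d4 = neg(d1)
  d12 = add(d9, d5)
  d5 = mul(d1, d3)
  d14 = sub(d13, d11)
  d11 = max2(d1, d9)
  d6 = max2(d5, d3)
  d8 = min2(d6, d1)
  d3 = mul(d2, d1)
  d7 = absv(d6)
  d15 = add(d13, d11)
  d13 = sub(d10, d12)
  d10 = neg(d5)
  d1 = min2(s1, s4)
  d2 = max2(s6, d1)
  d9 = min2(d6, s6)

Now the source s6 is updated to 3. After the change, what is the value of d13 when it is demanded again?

First evaluation (everything demanded from the output):
  d1 = min2(-7, 3) = -7
  d2 = max2(9, -7) = 9
  d3 = mul(9, -7) = -63
  d5 = mul(-7, -63) = 441
  d6 = max2(441, -63) = 441
  d9 = min2(441, 9) = 9
  d10 = neg(441) = -441
  d12 = add(9, 441) = 450
  d13 = sub(-441, 450) = -891

Propagation after the edit:
  d2: runs — s6 9->3; result 3.
  d3: runs — d2 9->3; result -21.
  d5: runs — d3 -63->-21; result 147.
  d6: runs — d5 441->147; d3 -63->-21; result 147.
  d9: runs — d6 441->147; s6 9->3; result 3.
  d10: runs — d5 441->147; result -147.
  d12: runs — d9 9->3; d5 441->147; result 150.
  d13: runs — d10 -441->-147; d12 450->150; result -297.

New value of d13: -297.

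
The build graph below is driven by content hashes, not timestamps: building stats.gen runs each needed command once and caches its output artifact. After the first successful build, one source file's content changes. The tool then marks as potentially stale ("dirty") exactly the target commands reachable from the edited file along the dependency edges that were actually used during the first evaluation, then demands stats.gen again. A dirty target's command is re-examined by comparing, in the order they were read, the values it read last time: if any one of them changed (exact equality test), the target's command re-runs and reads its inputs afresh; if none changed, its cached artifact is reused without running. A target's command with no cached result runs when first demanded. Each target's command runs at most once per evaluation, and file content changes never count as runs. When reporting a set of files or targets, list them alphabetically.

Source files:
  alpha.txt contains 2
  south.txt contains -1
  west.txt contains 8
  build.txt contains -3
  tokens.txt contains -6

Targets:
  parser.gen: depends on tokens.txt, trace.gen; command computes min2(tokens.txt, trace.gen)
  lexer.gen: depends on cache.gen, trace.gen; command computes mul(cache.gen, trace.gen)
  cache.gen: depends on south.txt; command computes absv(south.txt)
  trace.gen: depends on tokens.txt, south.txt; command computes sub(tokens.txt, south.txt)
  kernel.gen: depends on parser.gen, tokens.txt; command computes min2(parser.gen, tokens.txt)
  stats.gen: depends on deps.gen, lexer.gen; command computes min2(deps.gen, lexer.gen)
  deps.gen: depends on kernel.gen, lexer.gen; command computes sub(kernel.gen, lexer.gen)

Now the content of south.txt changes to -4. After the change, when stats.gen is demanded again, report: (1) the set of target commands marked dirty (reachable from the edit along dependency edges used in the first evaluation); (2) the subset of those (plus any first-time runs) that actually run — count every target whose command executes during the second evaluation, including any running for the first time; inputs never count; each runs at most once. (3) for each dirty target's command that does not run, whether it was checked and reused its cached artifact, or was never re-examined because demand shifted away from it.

Dirty set: cache.gen, deps.gen, kernel.gen, lexer.gen, parser.gen, stats.gen, trace.gen.
Run set: cache.gen, deps.gen, lexer.gen, parser.gen, stats.gen, trace.gen (6 run).
Re-examined without running (cache reused): kernel.gen.
The important point: at kernel.gen every value read last time is unchanged, so the dirty flag clears without a run.

Initial pass — values computed on the first demand:
  cache.gen = absv(-1) = 1
  trace.gen = sub(-6, -1) = -5
  lexer.gen = mul(1, -5) = -5
  parser.gen = min2(-6, -5) = -6
  kernel.gen = min2(-6, -6) = -6
  deps.gen = sub(-6, -5) = -1
  stats.gen = min2(-1, -5) = -5

Second demand — change propagation:
  cache.gen: re-runs because south.txt -1->-4; new result 4.
  trace.gen: re-runs because south.txt -1->-4; new result -2.
  lexer.gen: re-runs because cache.gen 1->4; trace.gen -5->-2; new result -8.
  parser.gen: re-runs because trace.gen -5->-2; new result -6 (unchanged).
  kernel.gen: re-examined; everything it read last time is the same (parser.gen unchanged, tokens.txt unchanged) — cache -6 kept, no run.
  deps.gen: re-runs because lexer.gen -5->-8; new result 2.
  stats.gen: re-runs because deps.gen -1->2; lexer.gen -5->-8; new result -8.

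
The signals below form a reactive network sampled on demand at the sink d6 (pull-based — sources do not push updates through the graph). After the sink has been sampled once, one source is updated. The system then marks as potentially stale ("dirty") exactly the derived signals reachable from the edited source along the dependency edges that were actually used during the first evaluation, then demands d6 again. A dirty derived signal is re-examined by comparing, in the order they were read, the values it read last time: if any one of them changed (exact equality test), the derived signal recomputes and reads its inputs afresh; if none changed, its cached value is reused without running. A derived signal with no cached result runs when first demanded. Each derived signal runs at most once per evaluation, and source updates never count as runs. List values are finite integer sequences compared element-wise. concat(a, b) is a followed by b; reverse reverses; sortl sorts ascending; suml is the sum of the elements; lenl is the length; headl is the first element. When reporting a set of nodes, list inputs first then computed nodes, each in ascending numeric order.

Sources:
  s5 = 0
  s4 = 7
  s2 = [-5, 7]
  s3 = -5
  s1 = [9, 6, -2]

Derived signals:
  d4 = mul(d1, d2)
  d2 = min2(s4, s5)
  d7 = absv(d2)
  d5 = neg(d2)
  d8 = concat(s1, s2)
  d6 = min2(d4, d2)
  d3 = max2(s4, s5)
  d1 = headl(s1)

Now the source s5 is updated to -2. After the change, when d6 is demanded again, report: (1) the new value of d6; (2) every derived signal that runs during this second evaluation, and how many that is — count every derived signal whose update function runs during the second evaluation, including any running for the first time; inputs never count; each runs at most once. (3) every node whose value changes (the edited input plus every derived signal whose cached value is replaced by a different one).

Initial pass — values computed on the first demand:
  d1 = headl([9, 6, -2]) = 9
  d2 = min2(7, 0) = 0
  d4 = mul(9, 0) = 0
  d6 = min2(0, 0) = 0

Second demand — change propagation:
  d2: re-runs because s5 0->-2; new result -2.
  d4: re-runs because d2 0->-2; new result -18.
  d6: re-runs because d4 0->-18; d2 0->-2; new result -18.

d6 now evaluates to -18.
Run set: d2, d4, d6 (3 run).
Changed values: s5, d2, d4, d6.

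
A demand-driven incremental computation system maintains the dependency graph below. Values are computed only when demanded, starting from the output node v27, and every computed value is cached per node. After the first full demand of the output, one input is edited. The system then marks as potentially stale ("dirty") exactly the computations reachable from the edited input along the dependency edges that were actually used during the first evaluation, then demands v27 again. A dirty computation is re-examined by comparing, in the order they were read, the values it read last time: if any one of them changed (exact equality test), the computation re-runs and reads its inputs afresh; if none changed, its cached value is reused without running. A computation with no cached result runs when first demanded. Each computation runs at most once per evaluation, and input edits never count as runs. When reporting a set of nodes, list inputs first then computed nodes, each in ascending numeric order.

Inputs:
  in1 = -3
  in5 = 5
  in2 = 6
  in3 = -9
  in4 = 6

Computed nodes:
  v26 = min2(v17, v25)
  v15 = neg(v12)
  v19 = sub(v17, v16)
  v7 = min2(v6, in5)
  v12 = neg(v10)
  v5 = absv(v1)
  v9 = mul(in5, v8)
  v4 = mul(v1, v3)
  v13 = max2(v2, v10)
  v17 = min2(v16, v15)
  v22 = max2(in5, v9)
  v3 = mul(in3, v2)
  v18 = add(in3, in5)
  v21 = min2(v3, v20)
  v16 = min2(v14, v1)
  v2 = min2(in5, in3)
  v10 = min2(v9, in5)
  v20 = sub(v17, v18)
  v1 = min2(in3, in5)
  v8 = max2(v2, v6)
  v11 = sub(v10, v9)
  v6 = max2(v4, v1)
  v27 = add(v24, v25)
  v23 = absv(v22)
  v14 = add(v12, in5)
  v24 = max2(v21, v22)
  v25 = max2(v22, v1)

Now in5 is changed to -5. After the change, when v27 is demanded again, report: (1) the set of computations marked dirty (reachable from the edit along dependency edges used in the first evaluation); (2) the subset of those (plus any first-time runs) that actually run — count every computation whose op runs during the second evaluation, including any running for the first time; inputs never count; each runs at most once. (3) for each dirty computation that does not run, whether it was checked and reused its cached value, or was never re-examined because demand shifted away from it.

Marked dirty: v1, v2, v3, v4, v6, v8, v9, v10, v12, v14, v15, v16, v17, v18, v20, v21, v22, v24, v25, v27.
Computations that run: v1, v2, v9, v10, v12, v14, v15, v16, v17, v18, v20, v21, v22, v24, v25, v27 — 16 in total.
Checked but reused from cache: v3, v4, v6, v8.
Key observation: the cutoff stops propagation at v3 — its inputs' values are unchanged, so it reuses its cache.

First evaluation (everything demanded from the output):
  v1 = min2(-9, 5) = -9
  v2 = min2(5, -9) = -9
  v3 = mul(-9, -9) = 81
  v4 = mul(-9, 81) = -729
  v6 = max2(-729, -9) = -9
  v8 = max2(-9, -9) = -9
  v9 = mul(5, -9) = -45
  v10 = min2(-45, 5) = -45
  v12 = neg(-45) = 45
  v14 = add(45, 5) = 50
  v15 = neg(45) = -45
  v16 = min2(50, -9) = -9
  v17 = min2(-9, -45) = -45
  v18 = add(-9, 5) = -4
  v20 = sub(-45, -4) = -41
  v21 = min2(81, -41) = -41
  v22 = max2(5, -45) = 5
  v24 = max2(-41, 5) = 5
  v25 = max2(5, -9) = 5
  v27 = add(5, 5) = 10

Propagation after the edit:
  v1: runs — in5 5->-5; result -9 (same value as before).
  v2: runs — in5 5->-5; result -9 (same value as before).
  v3: checked — values it read are unchanged (in3 unchanged, v2 unchanged); reused cached 81 without running.
  v4: checked — values it read are unchanged (v1 unchanged, v3 unchanged); reused cached -729 without running.
  v6: checked — values it read are unchanged (v4 unchanged, v1 unchanged); reused cached -9 without running.
  v8: checked — values it read are unchanged (v2 unchanged, v6 unchanged); reused cached -9 without running.
  v9: runs — in5 5->-5; result 45.
  v10: runs — v9 -45->45; in5 5->-5; result -5.
  v12: runs — v10 -45->-5; result 5.
  v14: runs — v12 45->5; in5 5->-5; result 0.
  v15: runs — v12 45->5; result -5.
  v16: runs — v14 50->0; result -9 (same value as before).
  v17: runs — v15 -45->-5; result -9.
  v18: runs — in5 5->-5; result -14.
  v20: runs — v17 -45->-9; v18 -4->-14; result 5.
  v21: runs — v20 -41->5; result 5.
  v22: runs — in5 5->-5; v9 -45->45; result 45.
  v24: runs — v21 -41->5; v22 5->45; result 45.
  v25: runs — v22 5->45; result 45.
  v27: runs — v24 5->45; v25 5->45; result 90.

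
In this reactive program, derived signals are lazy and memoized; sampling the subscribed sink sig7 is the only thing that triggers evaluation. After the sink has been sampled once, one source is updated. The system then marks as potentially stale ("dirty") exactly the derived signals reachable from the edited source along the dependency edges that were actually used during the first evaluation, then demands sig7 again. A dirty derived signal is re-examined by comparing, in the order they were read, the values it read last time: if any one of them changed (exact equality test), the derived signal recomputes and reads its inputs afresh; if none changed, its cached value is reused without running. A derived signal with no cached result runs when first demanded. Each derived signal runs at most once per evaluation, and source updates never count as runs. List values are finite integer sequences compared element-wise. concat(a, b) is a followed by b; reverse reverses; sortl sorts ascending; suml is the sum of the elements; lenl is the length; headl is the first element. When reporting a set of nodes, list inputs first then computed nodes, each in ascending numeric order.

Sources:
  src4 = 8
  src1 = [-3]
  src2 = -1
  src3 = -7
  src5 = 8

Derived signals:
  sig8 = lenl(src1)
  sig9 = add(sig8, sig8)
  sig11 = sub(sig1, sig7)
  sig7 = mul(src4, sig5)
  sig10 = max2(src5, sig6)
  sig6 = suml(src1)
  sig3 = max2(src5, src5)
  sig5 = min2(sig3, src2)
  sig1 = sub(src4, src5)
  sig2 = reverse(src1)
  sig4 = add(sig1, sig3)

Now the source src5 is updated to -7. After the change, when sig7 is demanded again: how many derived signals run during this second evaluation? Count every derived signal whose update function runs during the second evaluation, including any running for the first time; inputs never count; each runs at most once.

3 derived signals run: sig3, sig5, sig7.

First demand of the output computes:
  sig3 = max2(8, 8) = 8
  sig5 = min2(8, -1) = -1
  sig7 = mul(8, -1) = -8

After the edit, cleaning proceeds:
  sig3: a read changed (src5 8->-7; src5 8->-7) — executes, giving -7.
  sig5: a read changed (sig3 8->-7) — executes, giving -7.
  sig7: a read changed (sig5 -1->-7) — executes, giving -56.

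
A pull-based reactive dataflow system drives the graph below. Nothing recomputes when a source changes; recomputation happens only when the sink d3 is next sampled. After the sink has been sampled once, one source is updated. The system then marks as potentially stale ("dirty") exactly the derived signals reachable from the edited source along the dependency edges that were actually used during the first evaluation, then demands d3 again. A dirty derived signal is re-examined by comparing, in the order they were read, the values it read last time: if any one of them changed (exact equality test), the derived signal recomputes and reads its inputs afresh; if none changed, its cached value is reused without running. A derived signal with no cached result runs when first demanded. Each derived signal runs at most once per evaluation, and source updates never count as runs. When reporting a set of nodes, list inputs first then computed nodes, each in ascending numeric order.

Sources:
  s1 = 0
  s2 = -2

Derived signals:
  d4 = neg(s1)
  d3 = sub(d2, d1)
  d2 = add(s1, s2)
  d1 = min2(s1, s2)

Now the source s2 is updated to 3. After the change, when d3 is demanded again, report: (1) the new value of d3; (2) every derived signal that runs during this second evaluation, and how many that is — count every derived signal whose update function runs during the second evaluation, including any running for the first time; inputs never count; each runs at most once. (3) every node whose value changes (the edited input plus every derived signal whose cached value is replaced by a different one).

First evaluation (everything demanded from the output):
  d1 = min2(0, -2) = -2
  d2 = add(0, -2) = -2
  d3 = sub(-2, -2) = 0

Propagation after the edit:
  d1: runs — s2 -2->3; result 0.
  d2: runs — s2 -2->3; result 3.
  d3: runs — d2 -2->3; d1 -2->0; result 3.

New value of d3: 3.
Derived signals that run: d1, d2, d3 — 3 in total.
Values that change: s2, d1, d2, d3.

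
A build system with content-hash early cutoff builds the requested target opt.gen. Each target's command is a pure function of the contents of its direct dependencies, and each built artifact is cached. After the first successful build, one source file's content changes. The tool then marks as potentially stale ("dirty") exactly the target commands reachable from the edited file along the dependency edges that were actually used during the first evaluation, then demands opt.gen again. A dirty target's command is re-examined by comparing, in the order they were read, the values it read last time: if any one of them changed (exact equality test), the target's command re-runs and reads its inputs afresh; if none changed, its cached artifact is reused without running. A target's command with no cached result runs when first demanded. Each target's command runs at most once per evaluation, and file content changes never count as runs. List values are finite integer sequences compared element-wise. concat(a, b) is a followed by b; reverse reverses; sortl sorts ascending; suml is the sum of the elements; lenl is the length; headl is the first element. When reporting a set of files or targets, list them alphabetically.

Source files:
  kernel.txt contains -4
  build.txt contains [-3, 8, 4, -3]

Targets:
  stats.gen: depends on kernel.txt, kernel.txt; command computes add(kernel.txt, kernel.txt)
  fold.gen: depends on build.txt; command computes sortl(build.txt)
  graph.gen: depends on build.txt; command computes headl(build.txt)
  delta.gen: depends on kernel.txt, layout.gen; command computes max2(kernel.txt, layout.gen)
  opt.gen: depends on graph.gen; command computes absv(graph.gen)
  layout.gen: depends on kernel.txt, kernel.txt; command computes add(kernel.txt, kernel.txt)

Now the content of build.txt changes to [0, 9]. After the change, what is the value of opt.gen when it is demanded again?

New value of opt.gen: 0.

First evaluation (everything demanded from the output):
  graph.gen = headl([-3, 8, 4, -3]) = -3
  opt.gen = absv(-3) = 3

Propagation after the edit:
  graph.gen: runs — build.txt [-3, 8, 4, -3]->[0, 9]; result 0.
  opt.gen: runs — graph.gen -3->0; result 0.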